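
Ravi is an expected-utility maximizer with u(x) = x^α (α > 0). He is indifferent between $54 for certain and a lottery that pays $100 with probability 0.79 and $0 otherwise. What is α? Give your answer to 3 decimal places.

α ≈ 0.383

The lottery's expected utility is 0.79·u(100) + 0.21·u(0) = 0.79·100^α (since u(0) = 0 for α > 0).
Setting u(54) equal to that: 54^α = 0.79·100^α ⇒ (54/100)^α = 0.79.
Take logs: α = ln 0.79 / ln(54/100) ≈ 0.38255.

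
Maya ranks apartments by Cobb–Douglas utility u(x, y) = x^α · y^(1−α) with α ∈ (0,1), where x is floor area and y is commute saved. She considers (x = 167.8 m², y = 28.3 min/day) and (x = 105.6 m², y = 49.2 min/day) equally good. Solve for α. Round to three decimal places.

Set the two utilities equal: 167.8^α·28.3^(1−α) = 105.6^α·49.2^(1−α).
Taking logs: α·ln 167.8 + (1−α)·ln 28.3 = α·ln 105.6 + (1−α)·ln 49.2, i.e. α·0.463114 = (1−α)·0.553032.
With A = 0.463114 and B = 0.553032: α·A = (1−α)·B, so α = B/(A+B) = 0.553032/1.016146 ≈ 0.544.

α ≈ 0.544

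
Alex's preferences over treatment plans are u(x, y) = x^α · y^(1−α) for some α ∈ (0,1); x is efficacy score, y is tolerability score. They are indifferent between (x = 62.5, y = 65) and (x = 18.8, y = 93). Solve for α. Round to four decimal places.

α ≈ 0.2297

Set the two utilities equal: 62.5^α·65^(1−α) = 18.8^α·93^(1−α).
(62.5/18.8)^α = (93/65)^(1−α); take logs: α·ln(62.5/18.8) = (1−α)·ln(93/65), i.e. α·1.2013097 = (1−α)·0.3582122.
With A = 1.2013097 and B = 0.3582122: α·A = (1−α)·B, so α = B/(A+B) = 0.3582122/1.5595219 ≈ 0.2297.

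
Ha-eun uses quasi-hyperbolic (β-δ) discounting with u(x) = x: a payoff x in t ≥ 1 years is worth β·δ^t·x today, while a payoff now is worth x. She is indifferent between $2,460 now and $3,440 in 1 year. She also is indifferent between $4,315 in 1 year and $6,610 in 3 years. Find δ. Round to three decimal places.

δ ≈ 0.808

From the later pair, β·δ^1·4315 = β·δ^3·6610; dividing through, δ^2 = 4315/6610 = 0.65280, so δ = 0.80796.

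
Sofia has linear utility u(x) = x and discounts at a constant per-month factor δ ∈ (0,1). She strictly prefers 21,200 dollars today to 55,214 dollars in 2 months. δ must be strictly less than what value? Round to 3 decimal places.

The preference means 21200 > δ^2·55214.
So δ^2 < 21200/55214 = 0.38396; taking the square root of both positive sides preserves the inequality.
δ < (21200/55214)^(1/2) ≈ 0.620.

δ < 0.620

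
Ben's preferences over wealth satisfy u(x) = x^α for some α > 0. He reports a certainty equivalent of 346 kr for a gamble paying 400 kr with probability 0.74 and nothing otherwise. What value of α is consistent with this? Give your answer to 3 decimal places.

EU(lottery) = 0.74·400^α + 0.26·0 = 0.74·400^α.
Indifference: 346^α = 0.74·400^α, so (346/400)^α = 0.74.
Take logs: α = ln 0.74 / ln(346/400) ≈ 2.07622.

α ≈ 2.076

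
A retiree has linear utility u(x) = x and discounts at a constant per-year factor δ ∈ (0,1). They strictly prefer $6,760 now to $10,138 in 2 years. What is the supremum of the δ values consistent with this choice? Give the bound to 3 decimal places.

Under u(x) = x this choice says 6760 > δ^2·10138.
So δ^2 < 6760/10138 = 0.66680; taking the square root of both positive sides preserves the inequality.
δ < (6760/10138)^(1/2) ≈ 0.817.

δ < 0.817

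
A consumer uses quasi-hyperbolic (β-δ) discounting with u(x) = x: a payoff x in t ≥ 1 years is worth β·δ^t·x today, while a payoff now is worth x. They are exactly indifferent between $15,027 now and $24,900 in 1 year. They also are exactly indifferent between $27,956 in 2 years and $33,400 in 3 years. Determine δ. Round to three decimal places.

The second indifference involves only future payoffs, so β cancels: β·δ^2·27956 = β·δ^3·33400, giving δ = 27956/33400 = 0.83701.

δ ≈ 0.837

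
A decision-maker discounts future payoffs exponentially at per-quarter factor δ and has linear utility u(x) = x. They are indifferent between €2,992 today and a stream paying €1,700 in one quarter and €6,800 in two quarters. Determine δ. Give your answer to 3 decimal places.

δ ≈ 0.550

Equating present values: 2992 = 1700δ + 6800δ².
So 6800δ² + 1700δ − 2992 = 0.
By the quadratic formula (taking the positive root), δ = (−1700 + √84272400.00) / 13600 ≈ 0.550.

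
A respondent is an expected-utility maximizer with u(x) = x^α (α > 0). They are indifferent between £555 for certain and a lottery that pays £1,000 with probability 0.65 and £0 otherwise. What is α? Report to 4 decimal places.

The lottery's expected utility is 0.65·u(1000) + 0.35·u(0) = 0.65·1000^α (since u(0) = 0 for α > 0).
Equating: 555^α = 0.65·1000^α, i.e. 0.5550^α = 0.65.
Taking logs: α·ln(555/1000) = ln(0.65), so α = -0.4307829 / -0.5887872 ≈ 0.7316.

α ≈ 0.7316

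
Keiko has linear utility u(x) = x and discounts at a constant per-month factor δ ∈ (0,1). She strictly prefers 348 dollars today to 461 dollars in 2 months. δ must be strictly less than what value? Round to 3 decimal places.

Under u(x) = x this choice says 348 > δ^2·461.
Hence δ^2 < 348/461 = 0.75488, and x ↦ x^(1/2) is increasing on (0,∞).
δ < 0.75488^(1/2) = 0.869.

δ < 0.869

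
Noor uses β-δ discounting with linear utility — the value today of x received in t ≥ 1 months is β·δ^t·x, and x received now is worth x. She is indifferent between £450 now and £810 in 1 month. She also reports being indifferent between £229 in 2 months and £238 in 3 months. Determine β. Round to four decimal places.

β ≈ 0.5774

From the later pair, β·δ^2·229 = β·δ^3·238; dividing through, δ = 229/238 = 0.96218.
The first indifference: 450 = β·δ·810, so β = 450/(δ·810) = 450/(0.96218·810) ≈ 0.5774.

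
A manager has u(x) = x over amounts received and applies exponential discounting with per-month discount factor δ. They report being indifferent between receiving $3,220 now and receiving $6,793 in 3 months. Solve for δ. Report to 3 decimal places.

Equating discounted utilities: u(3220) = δ^3·u(6793) ⇒ δ^3 = u(3220)/u(6793).
With u(x) = x: δ^3 = 3220/6793 = 0.47402.
Taking the cube root: δ = 0.47402^(1/3) ≈ 0.780.

δ ≈ 0.780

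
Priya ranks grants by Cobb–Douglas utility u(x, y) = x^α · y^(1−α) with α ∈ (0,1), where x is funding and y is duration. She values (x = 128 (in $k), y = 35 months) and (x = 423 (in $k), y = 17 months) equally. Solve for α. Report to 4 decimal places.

Indifference: 128^α · 35^(1−α) = 423^α · 17^(1−α).
Taking logs: α·ln 128 + (1−α)·ln 35 = α·ln 423 + (1−α)·ln 17, i.e. α·-1.1953419 = (1−α)·-0.7221347.
Thus α·(-1.9174766) = -0.7221347, so α = -0.7221347/-1.9174766 ≈ 0.3766.

α ≈ 0.3766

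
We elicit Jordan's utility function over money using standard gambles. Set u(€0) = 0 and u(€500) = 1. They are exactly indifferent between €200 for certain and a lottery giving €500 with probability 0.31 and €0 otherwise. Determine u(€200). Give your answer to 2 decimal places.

0.31

u(€200) equals the lottery's expected utility: 0.31·1 + 0.69·0 = 0.31.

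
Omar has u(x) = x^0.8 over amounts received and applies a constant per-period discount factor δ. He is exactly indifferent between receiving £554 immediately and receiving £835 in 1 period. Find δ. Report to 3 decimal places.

δ ≈ 0.720

Equating discounted utilities: u(554) = δ·u(835) ⇒ δ = u(554)/u(835).
Since u(x) = x^0.8, δ = (554/835)^0.8 = 0.66347^0.8 = 0.72021.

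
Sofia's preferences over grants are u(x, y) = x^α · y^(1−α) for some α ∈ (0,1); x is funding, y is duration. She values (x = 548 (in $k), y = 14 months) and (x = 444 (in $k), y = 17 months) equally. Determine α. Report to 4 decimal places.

Indifference: 548^α · 14^(1−α) = 444^α · 17^(1−α).
Taking logs: α·ln 548 + (1−α)·ln 14 = α·ln 444 + (1−α)·ln 17, i.e. α·0.2104507 = (1−α)·0.1941560.
Thus α·(0.4046067) = 0.1941560, so α = 0.1941560/0.4046067 ≈ 0.4799.

α ≈ 0.4799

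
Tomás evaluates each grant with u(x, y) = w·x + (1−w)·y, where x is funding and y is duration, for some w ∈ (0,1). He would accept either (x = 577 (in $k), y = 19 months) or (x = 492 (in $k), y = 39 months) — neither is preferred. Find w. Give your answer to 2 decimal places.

w = 0.19

u(577,19) = u(492,39) means w·577 + (1−w)·19 = w·492 + (1−w)·39.
Collecting terms: w·85 = (1−w)·20.
The marginal rate of substitution is 20/85, so w = 20/(85+20) = 0.19.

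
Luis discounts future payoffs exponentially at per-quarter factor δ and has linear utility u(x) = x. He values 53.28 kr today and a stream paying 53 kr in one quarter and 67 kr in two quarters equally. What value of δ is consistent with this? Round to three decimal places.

Present value of the stream is 53·δ + 67·δ². Indifference gives 53δ + 67δ² = 53.28.
That is, 67δ² + 53δ − 53.28 = 0, a quadratic in δ.
By the quadratic formula (taking the positive root), δ = (−53 + √17088.04) / 134 ≈ 0.580.

δ ≈ 0.580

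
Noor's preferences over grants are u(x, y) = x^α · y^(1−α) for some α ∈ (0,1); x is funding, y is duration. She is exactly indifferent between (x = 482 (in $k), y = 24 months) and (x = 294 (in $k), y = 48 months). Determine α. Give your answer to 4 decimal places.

α ≈ 0.5837

Set the two utilities equal: 482^α·24^(1−α) = 294^α·48^(1−α).
Rearrange to (482/294)^α = (48/24)^(1−α) and take logs: α·0.4943643 = (1−α)·0.6931472.
Thus α·(1.1875115) = 0.6931472, so α = 0.6931472/1.1875115 ≈ 0.5837.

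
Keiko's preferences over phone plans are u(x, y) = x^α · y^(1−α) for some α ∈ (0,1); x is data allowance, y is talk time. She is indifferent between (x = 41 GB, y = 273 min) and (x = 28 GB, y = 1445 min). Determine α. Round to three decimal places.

α ≈ 0.814

The Cobb–Douglas utilities coincide, so 41^α·273^(1−α) = 28^α·1445^(1−α).
(41/28)^α = (1445/273)^(1−α); take logs: α·ln(41/28) = (1−α)·ln(1445/273), i.e. α·0.381368 = (1−α)·1.666393.
With A = 0.381368 and B = 1.666393: α·A = (1−α)·B, so α = B/(A+B) = 1.666393/2.047761 ≈ 0.814.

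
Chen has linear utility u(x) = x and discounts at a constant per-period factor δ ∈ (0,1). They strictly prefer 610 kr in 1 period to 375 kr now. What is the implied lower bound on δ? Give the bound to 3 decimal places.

Under u(x) = x this choice says 375 < δ·610.
So δ > 375/610 = 0.61475.

δ > 0.615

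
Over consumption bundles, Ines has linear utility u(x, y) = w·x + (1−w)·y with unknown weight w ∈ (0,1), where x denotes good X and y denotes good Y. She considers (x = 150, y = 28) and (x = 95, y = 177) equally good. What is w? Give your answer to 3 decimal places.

w = 0.730

u(150,28) = u(95,177) means w·150 + (1−w)·28 = w·95 + (1−w)·177.
w·(150−95) = (1−w)·(177−28), i.e. w·55 = (1−w)·149.
The marginal rate of substitution is 149/55, so w = 149/(55+149) = 0.730.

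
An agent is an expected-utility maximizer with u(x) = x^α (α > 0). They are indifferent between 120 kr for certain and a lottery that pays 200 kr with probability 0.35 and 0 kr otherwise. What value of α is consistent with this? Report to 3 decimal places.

Since u(0) = 0, the lottery's EU is 0.35·200^α.
Setting u(120) equal to that: 120^α = 0.35·200^α ⇒ (120/200)^α = 0.35.
Taking logs: α·ln(120/200) = ln(0.35), so α = -1.049822 / -0.510826 ≈ 2.055.

α ≈ 2.055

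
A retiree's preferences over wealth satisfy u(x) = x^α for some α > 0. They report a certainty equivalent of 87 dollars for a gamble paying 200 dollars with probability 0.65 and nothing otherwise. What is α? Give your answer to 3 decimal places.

The lottery's expected utility is 0.65·u(200) + 0.35·u(0) = 0.65·200^α (since u(0) = 0 for α > 0).
Equating: 87^α = 0.65·200^α, i.e. 0.4350^α = 0.65.
α = ln(0.65) / ln(87/200) = -0.430783/-0.832409 ≈ 0.518.

α ≈ 0.518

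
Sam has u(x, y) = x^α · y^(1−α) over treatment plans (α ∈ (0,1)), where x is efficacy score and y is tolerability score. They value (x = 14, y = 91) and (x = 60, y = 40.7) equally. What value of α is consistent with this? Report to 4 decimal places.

Set the two utilities equal: 14^α·91^(1−α) = 60^α·40.7^(1−α).
Rearrange to (14/60)^α = (40.7/91)^(1−α) and take logs: α·-1.4552872 = (1−α)·-0.8046314.
So α/(1−α) = (-0.8046314)/(-1.4552872) = 0.5529021, and α = 0.5529021/1.5529021 ≈ 0.3560.

α ≈ 0.3560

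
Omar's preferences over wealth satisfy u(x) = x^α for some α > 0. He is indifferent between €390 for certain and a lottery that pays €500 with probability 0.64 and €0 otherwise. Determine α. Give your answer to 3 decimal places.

α ≈ 1.796

Since u(0) = 0, the lottery's EU is 0.64·500^α.
Indifference: 390^α = 0.64·500^α, so (390/500)^α = 0.64.
Take logs: α = ln 0.64 / ln(390/500) ≈ 1.79620.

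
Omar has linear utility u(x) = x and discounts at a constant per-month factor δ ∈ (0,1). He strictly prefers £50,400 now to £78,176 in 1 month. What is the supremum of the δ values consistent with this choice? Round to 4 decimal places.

δ < 0.6447

Comparing present values: 50400 > δ·78176.
Dividing through by 78176 gives δ < 0.64470.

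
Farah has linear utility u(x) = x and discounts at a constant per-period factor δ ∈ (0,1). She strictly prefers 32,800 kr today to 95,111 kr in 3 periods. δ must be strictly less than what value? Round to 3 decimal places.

The preference means 32800 > δ^3·95111.
So δ^3 < 32800/95111 = 0.34486; taking the cube root of both positive sides preserves the inequality.
δ < 0.34486^(1/3) = 0.701.

δ < 0.701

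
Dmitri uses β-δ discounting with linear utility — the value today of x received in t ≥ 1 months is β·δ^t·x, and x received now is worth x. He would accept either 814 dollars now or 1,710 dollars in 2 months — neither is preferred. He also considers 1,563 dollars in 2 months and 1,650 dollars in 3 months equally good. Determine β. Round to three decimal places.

Both payoffs in the second observation are in the future, so β drops out: δ^2·1563 = δ^3·1650 ⇒ δ = 1563/1650 = 0.94727.
The first indifference: 814 = β·δ^2·1710, so β = 814/(δ^2·1710) = 814/(0.89733·1710) ≈ 0.530.

β ≈ 0.530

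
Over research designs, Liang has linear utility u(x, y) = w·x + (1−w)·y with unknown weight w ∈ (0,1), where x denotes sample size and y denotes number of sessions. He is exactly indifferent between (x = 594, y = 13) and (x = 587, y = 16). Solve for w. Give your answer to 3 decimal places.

u(594,13) = u(587,16) means w·594 + (1−w)·13 = w·587 + (1−w)·16.
Rearranging, 7·w − 3·(1−w) = 0.
The marginal rate of substitution is 3/7, so w = 3/(7+3) = 0.300.

w = 0.300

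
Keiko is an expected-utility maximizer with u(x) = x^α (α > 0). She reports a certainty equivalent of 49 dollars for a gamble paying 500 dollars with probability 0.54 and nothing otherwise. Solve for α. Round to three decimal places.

α ≈ 0.265

Since u(0) = 0, the lottery's EU is 0.54·500^α.
Setting u(49) equal to that: 49^α = 0.54·500^α ⇒ (49/500)^α = 0.54.
Taking logs: α·ln(49/500) = ln(0.54), so α = -0.616186 / -2.322788 ≈ 0.265.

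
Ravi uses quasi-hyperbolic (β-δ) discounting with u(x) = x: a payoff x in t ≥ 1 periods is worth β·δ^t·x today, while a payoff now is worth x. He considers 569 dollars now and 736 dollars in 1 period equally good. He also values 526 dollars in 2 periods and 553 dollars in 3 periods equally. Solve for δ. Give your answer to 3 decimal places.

The second indifference involves only future payoffs, so β cancels: β·δ^2·526 = β·δ^3·553, giving δ = 526/553 = 0.95118.

δ ≈ 0.951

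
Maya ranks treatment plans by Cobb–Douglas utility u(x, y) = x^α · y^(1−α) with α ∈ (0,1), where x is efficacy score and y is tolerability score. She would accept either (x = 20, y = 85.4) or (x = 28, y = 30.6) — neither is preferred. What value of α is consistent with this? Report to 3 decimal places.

α ≈ 0.753

Indifference: 20^α · 85.4^(1−α) = 28^α · 30.6^(1−α).
Taking logs: α·ln 20 + (1−α)·ln 85.4 = α·ln 28 + (1−α)·ln 30.6, i.e. α·-0.336472 = (1−α)·-1.026346.
So α/(1−α) = (-1.026346)/(-0.336472) = 3.050316, and α = 3.050316/4.050316 ≈ 0.753.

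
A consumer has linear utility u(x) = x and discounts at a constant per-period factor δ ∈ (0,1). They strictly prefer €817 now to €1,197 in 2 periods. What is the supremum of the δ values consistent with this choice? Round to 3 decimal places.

δ < 0.826

Comparing present values: 817 > δ^2·1197.
Hence δ^2 < 817/1197 = 0.68254, and x ↦ x^(1/2) is increasing on (0,∞).
δ < 0.68254^(1/2) = 0.826.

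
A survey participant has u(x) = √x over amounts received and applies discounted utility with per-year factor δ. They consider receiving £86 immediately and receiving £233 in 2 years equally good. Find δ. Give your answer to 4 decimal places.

δ ≈ 0.7794

The payoff in 2 years is discounted by δ^2, so u(86) = δ^2·u(233) and δ^2 = u(86)/u(233).
Since u(x) = √x, δ^2 = √(86/233) = 0.60753.
Taking the square root: δ = 0.60753^(1/2) ≈ 0.7794.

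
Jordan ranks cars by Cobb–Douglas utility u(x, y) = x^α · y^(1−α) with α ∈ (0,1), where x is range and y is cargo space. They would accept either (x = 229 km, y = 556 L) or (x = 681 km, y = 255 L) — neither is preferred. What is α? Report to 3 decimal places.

The Cobb–Douglas utilities coincide, so 229^α·556^(1−α) = 681^α·255^(1−α).
(229/681)^α = (255/556)^(1−α); take logs: α·ln(229/681) = (1−α)·ln(255/556), i.e. α·-1.089840 = (1−α)·-0.779505.
Thus α·(-1.869345) = -0.779505, so α = -0.779505/-1.869345 ≈ 0.417.

α ≈ 0.417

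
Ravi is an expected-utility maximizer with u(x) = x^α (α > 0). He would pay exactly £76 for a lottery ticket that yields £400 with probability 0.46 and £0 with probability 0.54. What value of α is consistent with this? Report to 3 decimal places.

α ≈ 0.468

The lottery's expected utility is 0.46·u(400) + 0.54·u(0) = 0.46·400^α (since u(0) = 0 for α > 0).
Setting u(76) equal to that: 76^α = 0.46·400^α ⇒ (76/400)^α = 0.46.
α = ln(0.46) / ln(76/400) = -0.776529/-1.660731 ≈ 0.468.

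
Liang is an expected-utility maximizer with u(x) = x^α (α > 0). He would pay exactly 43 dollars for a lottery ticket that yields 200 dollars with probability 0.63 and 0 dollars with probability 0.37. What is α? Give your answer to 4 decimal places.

EU(lottery) = 0.63·200^α + 0.37·0 = 0.63·200^α.
Equating: 43^α = 0.63·200^α, i.e. 0.2150^α = 0.63.
α = ln(0.63) / ln(43/200) = -0.4620355/-1.5371173 ≈ 0.3006.

α ≈ 0.3006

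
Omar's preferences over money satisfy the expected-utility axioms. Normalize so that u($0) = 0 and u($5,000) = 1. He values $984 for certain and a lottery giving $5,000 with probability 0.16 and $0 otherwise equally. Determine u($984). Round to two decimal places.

By the standard-gamble method, u($984) is just the indifference probability on the best outcome: 0.16.

0.16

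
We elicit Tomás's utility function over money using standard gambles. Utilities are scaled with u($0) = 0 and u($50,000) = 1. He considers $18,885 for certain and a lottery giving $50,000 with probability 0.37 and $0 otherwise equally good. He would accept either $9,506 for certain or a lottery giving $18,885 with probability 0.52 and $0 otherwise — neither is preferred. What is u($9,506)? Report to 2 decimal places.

0.19

The first gamble pins u($18,885): it must equal 0.37·1 + 0.63·0 = 0.37.
The second indifference gives u($9,506) = 0.52·u($18,885) + 0.48·u($0) = 0.52·0.37 + 0.48·0.00 = 0.1924.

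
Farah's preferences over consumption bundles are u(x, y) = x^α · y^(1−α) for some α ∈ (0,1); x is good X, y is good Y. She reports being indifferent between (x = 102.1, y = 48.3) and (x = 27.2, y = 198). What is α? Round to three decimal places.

α ≈ 0.516

Set the two utilities equal: 102.1^α·48.3^(1−α) = 27.2^α·198^(1−α).
Rearrange to (102.1/27.2)^α = (198/48.3)^(1−α) and take logs: α·1.322736 = (1−α)·1.410835.
So α/(1−α) = (1.410835)/(1.322736) = 1.066604, and α = 1.066604/2.066604 ≈ 0.516.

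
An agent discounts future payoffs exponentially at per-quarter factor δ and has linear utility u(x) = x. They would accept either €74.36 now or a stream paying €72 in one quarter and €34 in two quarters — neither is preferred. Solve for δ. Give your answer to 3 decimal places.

δ ≈ 0.760

Equating present values: 74.36 = 72δ + 34δ².
So 34δ² + 72δ − 74.36 = 0.
By the quadratic formula (taking the positive root), δ = (−72 + √15296.96) / 68 ≈ 0.760.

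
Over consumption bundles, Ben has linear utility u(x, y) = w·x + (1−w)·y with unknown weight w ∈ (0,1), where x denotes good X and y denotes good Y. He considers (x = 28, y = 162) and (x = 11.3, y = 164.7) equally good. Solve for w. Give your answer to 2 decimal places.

Equating utilities: w·28 + (1−w)·162 = w·11.3 + (1−w)·164.7.
Collecting terms: w·16.7 = (1−w)·2.7.
So w/(1−w) = 2.7/16.7 = 0.1617, giving w = 2.7/(16.7+2.7) = 0.14.

w = 0.14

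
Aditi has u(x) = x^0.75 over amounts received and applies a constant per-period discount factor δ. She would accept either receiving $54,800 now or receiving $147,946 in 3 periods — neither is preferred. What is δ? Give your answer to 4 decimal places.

Equating discounted utilities: u(54800) = δ^3·u(147946) ⇒ δ^3 = u(54800)/u(147946).
With u(x) = x^0.75: δ^3 = 54800^0.75/147946^0.75 = (54800/147946)^0.75 = 0.47480.
Hence δ = (0.47480)^(1/3) = 0.780134.

δ ≈ 0.7801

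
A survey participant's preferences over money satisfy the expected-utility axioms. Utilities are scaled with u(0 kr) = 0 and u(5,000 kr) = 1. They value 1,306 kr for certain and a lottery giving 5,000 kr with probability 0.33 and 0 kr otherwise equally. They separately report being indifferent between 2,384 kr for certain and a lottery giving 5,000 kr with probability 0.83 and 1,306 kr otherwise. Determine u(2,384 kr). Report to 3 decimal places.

From the first indifference, u(1,306 kr) = 0.33·u(5,000 kr) + 0.67·u(0 kr) = 0.33·1 + 0.67·0 = 0.33.
The second indifference gives u(2,384 kr) = 0.83·u(5,000 kr) + 0.17·u(1,306 kr) = 0.83·1.00 + 0.17·0.33 = 0.8861.

0.886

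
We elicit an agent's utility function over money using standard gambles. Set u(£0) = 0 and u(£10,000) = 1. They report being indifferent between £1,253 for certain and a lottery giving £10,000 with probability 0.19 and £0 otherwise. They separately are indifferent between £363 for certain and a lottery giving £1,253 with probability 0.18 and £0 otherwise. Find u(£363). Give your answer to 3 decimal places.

0.034

The first gamble pins u(£1,253): it must equal 0.19·1 + 0.81·0 = 0.19.
The second indifference gives u(£363) = 0.18·u(£1,253) + 0.82·u(£0) = 0.18·0.19 + 0.82·0.00 = 0.0342.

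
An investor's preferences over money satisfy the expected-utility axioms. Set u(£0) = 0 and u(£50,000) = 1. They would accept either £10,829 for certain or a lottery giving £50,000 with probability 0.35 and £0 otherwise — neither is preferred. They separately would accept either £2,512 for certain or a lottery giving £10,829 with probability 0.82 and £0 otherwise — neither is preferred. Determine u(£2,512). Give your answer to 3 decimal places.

0.287

First, u(£10,829) = 0.35·u(£50,000) + 0.65·u(£0) = 0.35.
Chaining: u(£2,512) = 0.82·0.35 + 0.18·0.00 = 0.2870.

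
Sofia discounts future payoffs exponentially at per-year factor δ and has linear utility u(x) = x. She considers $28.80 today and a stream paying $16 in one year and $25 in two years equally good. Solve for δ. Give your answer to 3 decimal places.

Present value of the stream is 16·δ + 25·δ². Indifference gives 16δ + 25δ² = 28.80.
Rearranged: 25δ² + 16δ − 28.80 = 0.
δ = (−16 + √(16² + 4·25·28.80)) / (2·25) = (−16 + √3136.00) / 50 ≈ 0.800.

δ ≈ 0.800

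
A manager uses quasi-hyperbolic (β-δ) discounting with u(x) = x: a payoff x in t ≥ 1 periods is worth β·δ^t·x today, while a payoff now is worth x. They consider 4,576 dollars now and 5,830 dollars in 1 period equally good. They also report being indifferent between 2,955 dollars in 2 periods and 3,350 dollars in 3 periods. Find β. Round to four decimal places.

β ≈ 0.8898

Both payoffs in the second observation are in the future, so β drops out: δ^2·2955 = δ^3·3350 ⇒ δ = 2955/3350 = 0.88209.
Substituting δ into 4576 = β·δ·5830: β = 4576/(5142.582) ≈ 0.8898.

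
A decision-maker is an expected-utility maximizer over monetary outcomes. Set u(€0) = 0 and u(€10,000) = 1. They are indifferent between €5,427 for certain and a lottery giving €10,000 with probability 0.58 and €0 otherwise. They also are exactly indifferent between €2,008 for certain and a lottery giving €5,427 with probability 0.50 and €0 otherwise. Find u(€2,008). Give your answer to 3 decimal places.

The first gamble pins u(€5,427): it must equal 0.58·1 + 0.42·0 = 0.58.
Chaining: u(€2,008) = 0.50·0.58 + 0.50·0.00 = 0.2900.

0.290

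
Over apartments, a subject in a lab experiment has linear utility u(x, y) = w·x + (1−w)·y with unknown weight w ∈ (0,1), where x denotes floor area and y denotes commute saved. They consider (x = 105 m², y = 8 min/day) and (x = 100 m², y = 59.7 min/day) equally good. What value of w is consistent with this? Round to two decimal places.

w = 0.91

u(105,8) = u(100,59.7) means w·105 + (1−w)·8 = w·100 + (1−w)·59.7.
Collecting terms: w·5 = (1−w)·51.7.
The marginal rate of substitution is 51.7/5, so w = 51.7/(5+51.7) = 0.91.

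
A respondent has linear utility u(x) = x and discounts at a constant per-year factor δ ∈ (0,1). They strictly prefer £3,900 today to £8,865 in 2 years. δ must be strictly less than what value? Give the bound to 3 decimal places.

Comparing present values: 3900 > δ^2·8865.
So δ^2 < 3900/8865 = 0.43993; taking the square root of both positive sides preserves the inequality.
δ < (3900/8865)^(1/2) ≈ 0.663.

δ < 0.663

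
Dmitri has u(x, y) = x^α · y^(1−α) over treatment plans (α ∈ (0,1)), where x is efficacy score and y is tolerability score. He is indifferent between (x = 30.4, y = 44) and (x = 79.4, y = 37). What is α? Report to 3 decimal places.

α ≈ 0.153

Set the two utilities equal: 30.4^α·44^(1−α) = 79.4^α·37^(1−α).
(30.4/79.4)^α = (37/44)^(1−α); take logs: α·ln(30.4/79.4) = (1−α)·ln(37/44), i.e. α·-0.960056 = (1−α)·-0.173272.
With A = -0.960056 and B = -0.173272: α·A = (1−α)·B, so α = B/(A+B) = -0.173272/-1.133328 ≈ 0.153.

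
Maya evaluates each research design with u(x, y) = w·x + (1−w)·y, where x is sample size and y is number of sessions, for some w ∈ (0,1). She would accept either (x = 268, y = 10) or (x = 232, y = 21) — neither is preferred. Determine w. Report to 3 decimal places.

Equating utilities: w·268 + (1−w)·10 = w·232 + (1−w)·21.
Rearranging, 36·w − 11·(1−w) = 0.
The marginal rate of substitution is 11/36, so w = 11/(36+11) = 0.234.

w = 0.234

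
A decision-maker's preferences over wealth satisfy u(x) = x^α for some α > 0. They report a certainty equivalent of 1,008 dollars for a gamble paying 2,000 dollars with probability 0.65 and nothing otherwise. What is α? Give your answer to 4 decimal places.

Since u(0) = 0, the lottery's EU is 0.65·2000^α.
Setting u(1008) equal to that: 1008^α = 0.65·2000^α ⇒ (1008/2000)^α = 0.65.
Taking logs: α·ln(1008/2000) = ln(0.65), so α = -0.4307829 / -0.6851790 ≈ 0.6287.

α ≈ 0.6287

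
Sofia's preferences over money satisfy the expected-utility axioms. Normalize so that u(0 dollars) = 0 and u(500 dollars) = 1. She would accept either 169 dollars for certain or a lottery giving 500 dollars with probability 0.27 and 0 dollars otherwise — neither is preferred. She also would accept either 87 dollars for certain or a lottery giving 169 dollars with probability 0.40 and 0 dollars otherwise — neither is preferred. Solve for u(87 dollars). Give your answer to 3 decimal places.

From the first indifference, u(169 dollars) = 0.27·u(500 dollars) + 0.73·u(0 dollars) = 0.27·1 + 0.73·0 = 0.27.
The second indifference gives u(87 dollars) = 0.40·u(169 dollars) + 0.60·u(0 dollars) = 0.40·0.27 + 0.60·0.00 = 0.1080.

0.108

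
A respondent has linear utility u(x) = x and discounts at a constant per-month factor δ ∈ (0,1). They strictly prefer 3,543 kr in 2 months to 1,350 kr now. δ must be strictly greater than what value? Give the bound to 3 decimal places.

δ > 0.617

The preference means 1350 < δ^2·3543.
Dividing by 3543: δ^2 > 0.38103. Both sides are positive, so the square root keeps the direction.
δ > (1350/3543)^(1/2) ≈ 0.617.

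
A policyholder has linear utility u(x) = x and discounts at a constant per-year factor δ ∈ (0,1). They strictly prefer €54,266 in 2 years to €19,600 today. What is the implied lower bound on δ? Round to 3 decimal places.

Under u(x) = x this choice says 19600 < δ^2·54266.
Dividing by 54266: δ^2 > 0.36118. Both sides are positive, so the square root keeps the direction.
δ > 0.36118^(1/2) = 0.601.

δ > 0.601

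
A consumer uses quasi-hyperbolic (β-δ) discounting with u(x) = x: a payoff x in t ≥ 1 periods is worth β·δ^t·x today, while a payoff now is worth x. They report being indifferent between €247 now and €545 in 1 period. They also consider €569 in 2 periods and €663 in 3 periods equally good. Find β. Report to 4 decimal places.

β ≈ 0.5281

From the later pair, β·δ^2·569 = β·δ^3·663; dividing through, δ = 569/663 = 0.85822.
Substituting δ into 247 = β·δ·545: β = 247/(467.730) ≈ 0.5281.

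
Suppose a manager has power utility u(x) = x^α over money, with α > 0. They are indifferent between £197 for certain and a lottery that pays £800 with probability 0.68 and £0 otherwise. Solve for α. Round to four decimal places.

α ≈ 0.2752

The lottery's expected utility is 0.68·u(800) + 0.32·u(0) = 0.68·800^α (since u(0) = 0 for α > 0).
Setting u(197) equal to that: 197^α = 0.68·800^α ⇒ (197/800)^α = 0.68.
Taking logs: α·ln(197/800) = ln(0.68), so α = -0.3856625 / -1.4014080 ≈ 0.2752.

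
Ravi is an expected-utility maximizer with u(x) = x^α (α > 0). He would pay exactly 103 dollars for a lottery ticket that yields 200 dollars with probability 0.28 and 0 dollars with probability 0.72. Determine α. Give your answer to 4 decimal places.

The lottery's expected utility is 0.28·u(200) + 0.72·u(0) = 0.28·200^α (since u(0) = 0 for α > 0).
Indifference: 103^α = 0.28·200^α, so (103/200)^α = 0.28.
Take logs: α = ln 0.28 / ln(103/200) ≈ 1.918306.

α ≈ 1.9183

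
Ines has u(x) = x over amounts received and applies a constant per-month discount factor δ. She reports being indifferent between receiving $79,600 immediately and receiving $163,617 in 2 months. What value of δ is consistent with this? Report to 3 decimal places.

Indifference means u(79600) = δ^2 · u(163617), so δ^2 = u(79600)/u(163617).
With u(x) = x: δ^2 = 79600/163617 = 0.48650.
So δ = 0.48650^(1/2) ≈ 0.697.

δ ≈ 0.697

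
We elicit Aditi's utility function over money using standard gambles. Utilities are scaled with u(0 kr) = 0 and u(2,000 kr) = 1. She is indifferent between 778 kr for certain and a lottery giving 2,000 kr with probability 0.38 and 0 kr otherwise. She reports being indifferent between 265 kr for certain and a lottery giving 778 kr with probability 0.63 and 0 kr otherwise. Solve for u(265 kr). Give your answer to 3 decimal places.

From the first indifference, u(778 kr) = 0.38·u(2,000 kr) + 0.62·u(0 kr) = 0.38·1 + 0.62·0 = 0.38.
The second indifference gives u(265 kr) = 0.63·u(778 kr) + 0.37·u(0 kr) = 0.63·0.38 + 0.37·0.00 = 0.2394.

0.239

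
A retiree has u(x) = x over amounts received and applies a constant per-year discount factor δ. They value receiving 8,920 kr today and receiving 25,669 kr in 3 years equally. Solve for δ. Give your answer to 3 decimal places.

The payoff in 3 years is discounted by δ^3, so u(8920) = δ^3·u(25669) and δ^3 = u(8920)/u(25669).
With u(x) = x: δ^3 = 8920/25669 = 0.34750.
Taking the cube root: δ = 0.34750^(1/3) ≈ 0.703.

δ ≈ 0.703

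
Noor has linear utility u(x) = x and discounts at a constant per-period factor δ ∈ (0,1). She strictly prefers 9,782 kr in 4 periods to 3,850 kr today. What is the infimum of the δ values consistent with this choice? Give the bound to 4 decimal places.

The preference means 3850 < δ^4·9782.
Hence δ^4 > 3850/9782 = 0.39358, and x ↦ x^(1/4) is increasing on (0,∞).
δ > 0.39358^(1/4) = 0.7921.

δ > 0.7921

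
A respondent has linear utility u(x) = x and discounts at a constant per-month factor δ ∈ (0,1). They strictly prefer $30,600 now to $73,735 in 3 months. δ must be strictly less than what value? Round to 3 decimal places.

Under u(x) = x this choice says 30600 > δ^3·73735.
Hence δ^3 < 30600/73735 = 0.41500, and x ↦ x^(1/3) is increasing on (0,∞).
δ < 0.41500^(1/3) = 0.746.

δ < 0.746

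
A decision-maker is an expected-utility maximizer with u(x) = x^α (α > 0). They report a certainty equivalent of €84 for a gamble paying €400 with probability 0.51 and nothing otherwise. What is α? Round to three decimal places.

EU(lottery) = 0.51·400^α + 0.49·0 = 0.51·400^α.
Setting u(84) equal to that: 84^α = 0.51·400^α ⇒ (84/400)^α = 0.51.
α = ln(0.51) / ln(84/400) = -0.673345/-1.560648 ≈ 0.431.

α ≈ 0.431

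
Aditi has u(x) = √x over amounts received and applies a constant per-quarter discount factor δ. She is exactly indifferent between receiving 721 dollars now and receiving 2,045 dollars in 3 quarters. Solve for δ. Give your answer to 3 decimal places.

Equating discounted utilities: u(721) = δ^3·u(2045) ⇒ δ^3 = u(721)/u(2045).
With u(x) = √x: δ^3 = √721/√2045 = √(721/2045) = 0.59377.
So δ = 0.59377^(1/3) ≈ 0.841.

δ ≈ 0.841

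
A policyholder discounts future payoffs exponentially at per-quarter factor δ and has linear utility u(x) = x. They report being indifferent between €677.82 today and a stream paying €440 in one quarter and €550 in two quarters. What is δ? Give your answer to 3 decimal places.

The stream is worth 440δ + 550δ² today, so 440δ + 550δ² = 677.82.
That is, 550δ² + 440δ − 677.82 = 0, a quadratic in δ.
By the quadratic formula (taking the positive root), δ = (−440 + √1684804.00) / 1100 ≈ 0.780.

δ ≈ 0.780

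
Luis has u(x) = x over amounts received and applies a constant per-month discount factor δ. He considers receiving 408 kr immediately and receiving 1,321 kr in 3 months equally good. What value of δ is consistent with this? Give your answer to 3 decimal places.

δ ≈ 0.676

Equating discounted utilities: u(408) = δ^3·u(1321) ⇒ δ^3 = u(408)/u(1321).
With u(x) = x: δ^3 = 408/1321 = 0.30886.
Taking the cube root: δ = 0.30886^(1/3) ≈ 0.676.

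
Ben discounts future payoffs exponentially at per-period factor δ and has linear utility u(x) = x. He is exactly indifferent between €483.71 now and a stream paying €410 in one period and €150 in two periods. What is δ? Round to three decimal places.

Equating present values: 483.71 = 410δ + 150δ².
Rearranged: 150δ² + 410δ − 483.71 = 0.
The positive root is δ = [−410 + √(410² + 4·150·483.71)] / (2·150) = (−410 + 676.998)/300 ≈ 0.890.

δ ≈ 0.890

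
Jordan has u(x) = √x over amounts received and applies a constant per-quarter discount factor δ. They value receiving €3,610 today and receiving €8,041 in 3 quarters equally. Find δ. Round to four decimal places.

δ ≈ 0.8750

Indifference means u(3610) = δ^3 · u(8041), so δ^3 = u(3610)/u(8041).
Since u(x) = √x, δ^3 = √(3610/8041) = 0.67004.
So δ = 0.67004^(1/3) ≈ 0.8750.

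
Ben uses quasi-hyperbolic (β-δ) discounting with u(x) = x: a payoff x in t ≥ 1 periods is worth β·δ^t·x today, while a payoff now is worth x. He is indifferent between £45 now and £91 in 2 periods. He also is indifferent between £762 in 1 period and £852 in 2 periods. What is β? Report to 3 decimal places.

Both payoffs in the second observation are in the future, so β drops out: δ^1·762 = δ^2·852 ⇒ δ = 762/852 = 0.89437.
The first indifference: 45 = β·δ^2·91, so β = 45/(δ^2·91) = 45/(0.79989·91) ≈ 0.618.

β ≈ 0.618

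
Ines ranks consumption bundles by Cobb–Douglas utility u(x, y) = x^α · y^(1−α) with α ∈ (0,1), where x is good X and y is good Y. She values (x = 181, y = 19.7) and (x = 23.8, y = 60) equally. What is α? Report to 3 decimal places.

α ≈ 0.354

Indifference: 181^α · 19.7^(1−α) = 23.8^α · 60^(1−α).
(181/23.8)^α = (60/19.7)^(1−α); take logs: α·ln(181/23.8) = (1−α)·ln(60/19.7), i.e. α·2.028811 = (1−α)·1.113726.
So α/(1−α) = (1.113726)/(2.028811) = 0.548955, and α = 0.548955/1.548955 ≈ 0.354.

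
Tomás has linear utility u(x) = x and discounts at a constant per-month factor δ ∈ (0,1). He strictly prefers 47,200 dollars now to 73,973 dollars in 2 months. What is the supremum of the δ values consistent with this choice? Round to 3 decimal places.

Under u(x) = x this choice says 47200 > δ^2·73973.
Hence δ^2 < 47200/73973 = 0.63807, and x ↦ x^(1/2) is increasing on (0,∞).
δ < 0.63807^(1/2) = 0.799.

δ < 0.799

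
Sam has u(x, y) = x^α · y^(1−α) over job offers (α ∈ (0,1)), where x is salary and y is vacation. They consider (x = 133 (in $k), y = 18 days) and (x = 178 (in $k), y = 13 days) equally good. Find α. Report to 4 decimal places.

The Cobb–Douglas utilities coincide, so 133^α·18^(1−α) = 178^α·13^(1−α).
Rearrange to (133/178)^α = (13/18)^(1−α) and take logs: α·-0.2914344 = (1−α)·-0.3254224.
Thus α·(-0.6168568) = -0.3254224, so α = -0.3254224/-0.6168568 ≈ 0.5275.

α ≈ 0.5275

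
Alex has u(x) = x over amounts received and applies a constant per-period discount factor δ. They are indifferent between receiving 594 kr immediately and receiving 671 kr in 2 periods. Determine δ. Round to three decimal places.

The payoff in 2 periods is discounted by δ^2, so u(594) = δ^2·u(671) and δ^2 = u(594)/u(671).
With u(x) = x: δ^2 = 594/671 = 0.88525.
Taking the square root: δ = 0.88525^(1/2) ≈ 0.941.

δ ≈ 0.941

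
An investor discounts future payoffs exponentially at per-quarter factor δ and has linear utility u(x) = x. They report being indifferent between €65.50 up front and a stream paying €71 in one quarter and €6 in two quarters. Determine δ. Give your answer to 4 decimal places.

δ ≈ 0.8600

Present value of the stream is 71·δ + 6·δ². Indifference gives 71δ + 6δ² = 65.50.
Rearranged: 6δ² + 71δ − 65.50 = 0.
The positive root is δ = [−71 + √(71² + 4·6·65.50)] / (2·6) = (−71 + 81.320)/12 ≈ 0.8600.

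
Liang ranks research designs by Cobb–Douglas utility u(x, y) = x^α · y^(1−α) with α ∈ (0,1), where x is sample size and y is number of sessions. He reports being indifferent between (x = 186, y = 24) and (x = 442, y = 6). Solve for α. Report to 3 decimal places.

Set the two utilities equal: 186^α·24^(1−α) = 442^α·6^(1−α).
Taking logs: α·ln 186 + (1−α)·ln 24 = α·ln 442 + (1−α)·ln 6, i.e. α·-0.865563 = (1−α)·-1.386294.
With A = -0.865563 and B = -1.386294: α·A = (1−α)·B, so α = B/(A+B) = -1.386294/-2.251857 ≈ 0.616.

α ≈ 0.616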